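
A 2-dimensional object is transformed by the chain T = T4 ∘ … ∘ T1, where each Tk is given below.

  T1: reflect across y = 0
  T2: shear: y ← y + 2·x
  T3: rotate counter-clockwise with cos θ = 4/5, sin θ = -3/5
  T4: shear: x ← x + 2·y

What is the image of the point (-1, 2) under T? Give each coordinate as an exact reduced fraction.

T(p) = (-42/5, -13/5)

T1 reflect across y = 0: (-1, 2) → (-1, -2)
T2 shear: y ← y + 2·x: (-1, -2) → (-1, -4)
T3 rotate counter-clockwise with cos θ = 4/5, sin θ = -3/5: (-1, -4) → (-16/5, -13/5)
T4 shear: x ← x + 2·y: (-16/5, -13/5) → (-42/5, -13/5)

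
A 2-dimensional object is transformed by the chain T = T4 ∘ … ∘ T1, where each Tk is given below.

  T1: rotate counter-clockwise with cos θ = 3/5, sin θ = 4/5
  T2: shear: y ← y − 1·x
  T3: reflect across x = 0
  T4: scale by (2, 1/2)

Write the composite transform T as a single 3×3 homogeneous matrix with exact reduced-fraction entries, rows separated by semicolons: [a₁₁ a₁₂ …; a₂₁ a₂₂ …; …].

T = [-6/5 8/5 0; 1/10 7/10 0; 0 0 1]

T1 = [3/5 -4/5 0; 4/5 3/5 0; 0 0 1]
T2·T1 = [3/5 -4/5 0; 1/5 7/5 0; 0 0 1]
T3·…·T1 = [-3/5 4/5 0; 1/5 7/5 0; 0 0 1]
T4·…·T1 = [-6/5 8/5 0; 1/10 7/10 0; 0 0 1]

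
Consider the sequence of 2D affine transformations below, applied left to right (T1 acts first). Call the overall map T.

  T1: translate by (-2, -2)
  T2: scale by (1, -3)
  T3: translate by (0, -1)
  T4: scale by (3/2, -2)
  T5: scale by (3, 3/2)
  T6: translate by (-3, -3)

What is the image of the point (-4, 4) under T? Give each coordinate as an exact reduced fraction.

T1 translate by (-2, -2): (-4, 4) → (-6, 2)
T2 scale by (1, -3): (-6, 2) → (-6, -6)
T3 translate by (0, -1): (-6, -6) → (-6, -7)
T4 scale by (3/2, -2): (-6, -7) → (-9, 14)
T5 scale by (3, 3/2): (-9, 14) → (-27, 21)
T6 translate by (-3, -3): (-27, 21) → (-30, 18)

T(p) = (-30, 18)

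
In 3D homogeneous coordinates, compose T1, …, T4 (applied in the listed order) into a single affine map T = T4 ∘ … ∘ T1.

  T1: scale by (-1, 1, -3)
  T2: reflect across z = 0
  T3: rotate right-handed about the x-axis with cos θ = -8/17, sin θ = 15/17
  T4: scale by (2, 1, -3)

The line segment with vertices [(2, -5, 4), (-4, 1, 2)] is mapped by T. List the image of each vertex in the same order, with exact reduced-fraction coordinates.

T1 scale by (-1, 1, -3): (2, -5, 4) → (-2, -5, -12); (-4, 1, 2) → (4, 1, -6)
T2 reflect across z = 0: (-2, -5, -12) → (-2, -5, 12); (4, 1, -6) → (4, 1, 6)
T3 rotate right-handed about the x-axis with cos θ = -8/17, sin θ = 15/17: (-2, -5, 12) → (-2, -140/17, -171/17); (4, 1, 6) → (4, -98/17, -33/17)
T4 scale by (2, 1, -3): (-2, -140/17, -171/17) → (-4, -140/17, 513/17); (4, -98/17, -33/17) → (8, -98/17, 99/17)

image vertices: (-4, -140/17, 513/17), (8, -98/17, 99/17)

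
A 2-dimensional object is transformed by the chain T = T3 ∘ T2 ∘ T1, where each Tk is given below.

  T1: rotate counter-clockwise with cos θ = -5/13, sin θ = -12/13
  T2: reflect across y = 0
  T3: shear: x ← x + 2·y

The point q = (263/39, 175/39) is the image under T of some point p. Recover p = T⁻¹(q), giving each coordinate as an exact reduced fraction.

T1 = [-5/13 12/13 0; -12/13 -5/13 0; 0 0 1]
T2·T1 = [-5/13 12/13 0; 12/13 5/13 0; 0 0 1]
T3·…·T1 = [19/13 22/13 0; 12/13 5/13 0; 0 0 1]
det M = -1; M⁻¹ = [-5/13 22/13 0; 12/13 -19/13 0; 0 0 1]
M⁻¹ · (263/39, 175/39)ᵀ = (5, -1/3)ᵀ

p = (5, -1/3)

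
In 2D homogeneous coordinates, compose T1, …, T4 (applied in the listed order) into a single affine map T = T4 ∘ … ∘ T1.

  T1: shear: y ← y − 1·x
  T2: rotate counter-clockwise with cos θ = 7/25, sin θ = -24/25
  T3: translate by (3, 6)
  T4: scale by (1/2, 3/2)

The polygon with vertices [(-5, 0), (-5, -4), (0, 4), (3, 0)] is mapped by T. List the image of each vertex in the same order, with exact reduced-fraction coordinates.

T1 shear: y ← y − 1·x: (-5, 0) → (-5, 5); (-5, -4) → (-5, 1); (0, 4) → (0, 4); (3, 0) → (3, -3)
T2 rotate counter-clockwise with cos θ = 7/25, sin θ = -24/25: (-5, 5) → (17/5, 31/5); (-5, 1) → (-11/25, 127/25); (0, 4) → (96/25, 28/25); (3, -3) → (-51/25, -93/25)
T3 translate by (3, 6): (17/5, 31/5) → (32/5, 61/5); (-11/25, 127/25) → (64/25, 277/25); (96/25, 28/25) → (171/25, 178/25); (-51/25, -93/25) → (24/25, 57/25)
T4 scale by (1/2, 3/2): (32/5, 61/5) → (16/5, 183/10); (64/25, 277/25) → (32/25, 831/50); (171/25, 178/25) → (171/50, 267/25); (24/25, 57/25) → (12/25, 171/50)

image vertices: (16/5, 183/10), (32/25, 831/50), (171/50, 267/25), (12/25, 171/50)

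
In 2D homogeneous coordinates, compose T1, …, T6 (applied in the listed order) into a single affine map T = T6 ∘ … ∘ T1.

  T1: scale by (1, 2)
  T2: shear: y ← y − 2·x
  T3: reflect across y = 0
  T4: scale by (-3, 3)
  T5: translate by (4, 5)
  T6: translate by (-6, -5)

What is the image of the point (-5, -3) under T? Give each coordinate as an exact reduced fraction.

T(p) = (13, -12)

T1 scale by (1, 2): (-5, -3) → (-5, -6)
T2 shear: y ← y − 2·x: (-5, -6) → (-5, 4)
T3 reflect across y = 0: (-5, 4) → (-5, -4)
T4 scale by (-3, 3): (-5, -4) → (15, -12)
T5 translate by (4, 5): (15, -12) → (19, -7)
T6 translate by (-6, -5): (19, -7) → (13, -12)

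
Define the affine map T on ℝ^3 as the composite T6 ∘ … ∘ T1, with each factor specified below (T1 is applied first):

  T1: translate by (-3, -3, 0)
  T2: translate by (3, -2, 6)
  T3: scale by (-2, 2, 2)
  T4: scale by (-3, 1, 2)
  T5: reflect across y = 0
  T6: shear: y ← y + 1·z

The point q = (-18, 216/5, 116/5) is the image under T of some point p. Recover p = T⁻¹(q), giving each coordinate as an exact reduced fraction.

p = (-3, -5, -1/5)

T1 = [1 0 0 -3; 0 1 0 -3; 0 0 1 0; 0 0 0 1]
T2·T1 = [1 0 0 0; 0 1 0 -5; 0 0 1 6; 0 0 0 1]
T3·…·T1 = [-2 0 0 0; 0 2 0 -10; 0 0 2 12; 0 0 0 1]
T4·…·T1 = [6 0 0 0; 0 2 0 -10; 0 0 4 24; 0 0 0 1]
T5·…·T1 = [6 0 0 0; 0 -2 0 10; 0 0 4 24; 0 0 0 1]
T6·…·T1 = [6 0 0 0; 0 -2 4 34; 0 0 4 24; 0 0 0 1]
det M = -48; M⁻¹ = [1/6 0 0 0; 0 -1/2 1/2 5; 0 0 1/4 -6; 0 0 0 1]
M⁻¹ · (-18, 216/5, 116/5)ᵀ = (-3, -5, -1/5)ᵀ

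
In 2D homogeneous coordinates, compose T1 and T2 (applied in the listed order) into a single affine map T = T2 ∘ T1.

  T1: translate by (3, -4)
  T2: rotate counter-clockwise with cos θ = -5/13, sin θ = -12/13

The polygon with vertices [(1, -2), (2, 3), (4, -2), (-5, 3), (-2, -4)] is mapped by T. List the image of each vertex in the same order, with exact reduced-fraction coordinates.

T1 translate by (3, -4): (1, -2) → (4, -6); (2, 3) → (5, -1); (4, -2) → (7, -6); (-5, 3) → (-2, -1); (-2, -4) → (1, -8)
T2 rotate counter-clockwise with cos θ = -5/13, sin θ = -12/13: (4, -6) → (-92/13, -18/13); (5, -1) → (-37/13, -55/13); (7, -6) → (-107/13, -54/13); (-2, -1) → (-2/13, 29/13); (1, -8) → (-101/13, 28/13)

image vertices: (-92/13, -18/13), (-37/13, -55/13), (-107/13, -54/13), (-2/13, 29/13), (-101/13, 28/13)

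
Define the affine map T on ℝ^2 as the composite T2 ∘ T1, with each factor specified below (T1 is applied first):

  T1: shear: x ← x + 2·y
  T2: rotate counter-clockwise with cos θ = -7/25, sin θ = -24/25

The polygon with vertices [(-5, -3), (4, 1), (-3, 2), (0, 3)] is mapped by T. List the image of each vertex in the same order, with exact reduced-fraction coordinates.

T1 shear: x ← x + 2·y: (-5, -3) → (-11, -3); (4, 1) → (6, 1); (-3, 2) → (1, 2); (0, 3) → (6, 3)
T2 rotate counter-clockwise with cos θ = -7/25, sin θ = -24/25: (-11, -3) → (1/5, 57/5); (6, 1) → (-18/25, -151/25); (1, 2) → (41/25, -38/25); (6, 3) → (6/5, -33/5)

image vertices: (1/5, 57/5), (-18/25, -151/25), (41/25, -38/25), (6/5, -33/5)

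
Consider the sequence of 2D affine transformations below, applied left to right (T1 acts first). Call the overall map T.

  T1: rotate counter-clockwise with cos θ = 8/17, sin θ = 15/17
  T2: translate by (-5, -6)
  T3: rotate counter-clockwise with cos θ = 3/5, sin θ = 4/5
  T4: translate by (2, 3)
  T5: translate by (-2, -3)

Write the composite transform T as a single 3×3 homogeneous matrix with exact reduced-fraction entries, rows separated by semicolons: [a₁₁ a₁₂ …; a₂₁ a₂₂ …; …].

T1 = [8/17 -15/17 0; 15/17 8/17 0; 0 0 1]
T2·T1 = [8/17 -15/17 -5; 15/17 8/17 -6; 0 0 1]
T3·…·T1 = [-36/85 -77/85 9/5; 77/85 -36/85 -38/5; 0 0 1]
T4·…·T1 = [-36/85 -77/85 19/5; 77/85 -36/85 -23/5; 0 0 1]
T5·…·T1 = [-36/85 -77/85 9/5; 77/85 -36/85 -38/5; 0 0 1]

T = [-36/85 -77/85 9/5; 77/85 -36/85 -38/5; 0 0 1]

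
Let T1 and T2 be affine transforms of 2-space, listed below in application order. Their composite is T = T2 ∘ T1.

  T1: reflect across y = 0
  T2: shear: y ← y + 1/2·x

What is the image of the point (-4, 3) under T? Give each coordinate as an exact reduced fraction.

T1 reflect across y = 0: (-4, 3) → (-4, -3)
T2 shear: y ← y + 1/2·x: (-4, -3) → (-4, -5)

T(p) = (-4, -5)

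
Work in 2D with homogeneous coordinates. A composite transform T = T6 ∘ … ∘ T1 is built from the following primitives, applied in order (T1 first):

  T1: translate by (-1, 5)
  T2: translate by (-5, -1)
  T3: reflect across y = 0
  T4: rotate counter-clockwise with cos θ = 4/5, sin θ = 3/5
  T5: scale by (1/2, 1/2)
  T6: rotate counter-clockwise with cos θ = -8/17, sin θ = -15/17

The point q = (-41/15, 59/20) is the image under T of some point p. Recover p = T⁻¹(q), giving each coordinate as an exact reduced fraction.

p = (-2/3, 1/2)

T1 = [1 0 -1; 0 1 5; 0 0 1]
T2·T1 = [1 0 -6; 0 1 4; 0 0 1]
T3·…·T1 = [1 0 -6; 0 -1 -4; 0 0 1]
T4·…·T1 = [4/5 3/5 -12/5; 3/5 -4/5 -34/5; 0 0 1]
T5·…·T1 = [2/5 3/10 -6/5; 3/10 -2/5 -17/5; 0 0 1]
T6·…·T1 = [13/170 -42/85 -207/85; -42/85 -13/170 226/85; 0 0 1]
det M = -1/4; M⁻¹ = [26/85 -168/85 6; -168/85 -26/85 -4; 0 0 1]
M⁻¹ · (-41/15, 59/20)ᵀ = (-2/3, 1/2)ᵀ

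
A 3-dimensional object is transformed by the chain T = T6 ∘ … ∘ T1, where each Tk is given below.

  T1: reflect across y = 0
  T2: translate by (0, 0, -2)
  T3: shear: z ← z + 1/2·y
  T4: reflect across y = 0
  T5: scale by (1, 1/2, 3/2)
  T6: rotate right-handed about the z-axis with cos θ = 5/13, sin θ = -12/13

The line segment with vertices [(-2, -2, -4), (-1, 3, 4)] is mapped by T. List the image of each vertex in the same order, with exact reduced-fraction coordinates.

T1 reflect across y = 0: (-2, -2, -4) → (-2, 2, -4); (-1, 3, 4) → (-1, -3, 4)
T2 translate by (0, 0, -2): (-2, 2, -4) → (-2, 2, -6); (-1, -3, 4) → (-1, -3, 2)
T3 shear: z ← z + 1/2·y: (-2, 2, -6) → (-2, 2, -5); (-1, -3, 2) → (-1, -3, 1/2)
T4 reflect across y = 0: (-2, 2, -5) → (-2, -2, -5); (-1, -3, 1/2) → (-1, 3, 1/2)
T5 scale by (1, 1/2, 3/2): (-2, -2, -5) → (-2, -1, -15/2); (-1, 3, 1/2) → (-1, 3/2, 3/4)
T6 rotate right-handed about the z-axis with cos θ = 5/13, sin θ = -12/13: (-2, -1, -15/2) → (-22/13, 19/13, -15/2); (-1, 3/2, 3/4) → (1, 3/2, 3/4)

image vertices: (-22/13, 19/13, -15/2), (1, 3/2, 3/4)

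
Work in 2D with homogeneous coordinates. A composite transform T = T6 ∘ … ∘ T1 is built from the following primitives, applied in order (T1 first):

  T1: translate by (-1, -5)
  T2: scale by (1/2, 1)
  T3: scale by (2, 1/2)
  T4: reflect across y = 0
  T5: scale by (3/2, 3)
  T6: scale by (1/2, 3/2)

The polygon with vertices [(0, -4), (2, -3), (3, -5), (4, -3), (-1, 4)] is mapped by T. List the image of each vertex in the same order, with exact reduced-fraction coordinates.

T1 translate by (-1, -5): (0, -4) → (-1, -9); (2, -3) → (1, -8); (3, -5) → (2, -10); (4, -3) → (3, -8); (-1, 4) → (-2, -1)
T2 scale by (1/2, 1): (-1, -9) → (-1/2, -9); (1, -8) → (1/2, -8); (2, -10) → (1, -10); (3, -8) → (3/2, -8); (-2, -1) → (-1, -1)
T3 scale by (2, 1/2): (-1/2, -9) → (-1, -9/2); (1/2, -8) → (1, -4); (1, -10) → (2, -5); (3/2, -8) → (3, -4); (-1, -1) → (-2, -1/2)
T4 reflect across y = 0: (-1, -9/2) → (-1, 9/2); (1, -4) → (1, 4); (2, -5) → (2, 5); (3, -4) → (3, 4); (-2, -1/2) → (-2, 1/2)
T5 scale by (3/2, 3): (-1, 9/2) → (-3/2, 27/2); (1, 4) → (3/2, 12); (2, 5) → (3, 15); (3, 4) → (9/2, 12); (-2, 1/2) → (-3, 3/2)
T6 scale by (1/2, 3/2): (-3/2, 27/2) → (-3/4, 81/4); (3/2, 12) → (3/4, 18); (3, 15) → (3/2, 45/2); (9/2, 12) → (9/4, 18); (-3, 3/2) → (-3/2, 9/4)

image vertices: (-3/4, 81/4), (3/4, 18), (3/2, 45/2), (9/4, 18), (-3/2, 9/4)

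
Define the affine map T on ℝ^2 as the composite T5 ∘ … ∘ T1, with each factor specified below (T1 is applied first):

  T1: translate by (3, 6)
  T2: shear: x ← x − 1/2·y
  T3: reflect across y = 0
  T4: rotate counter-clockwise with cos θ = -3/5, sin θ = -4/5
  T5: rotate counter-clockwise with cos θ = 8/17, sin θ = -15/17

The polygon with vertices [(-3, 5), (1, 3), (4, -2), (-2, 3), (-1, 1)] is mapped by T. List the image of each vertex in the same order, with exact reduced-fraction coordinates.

image vertices: (121/17, 341/34), (159/85, 1499/170), (-368/85, 401/85), (411/85, 1421/170), (217/85, 1137/170)

T1 translate by (3, 6): (-3, 5) → (0, 11); (1, 3) → (4, 9); (4, -2) → (7, 4); (-2, 3) → (1, 9); (-1, 1) → (2, 7)
T2 shear: x ← x − 1/2·y: (0, 11) → (-11/2, 11); (4, 9) → (-1/2, 9); (7, 4) → (5, 4); (1, 9) → (-7/2, 9); (2, 7) → (-3/2, 7)
T3 reflect across y = 0: (-11/2, 11) → (-11/2, -11); (-1/2, 9) → (-1/2, -9); (5, 4) → (5, -4); (-7/2, 9) → (-7/2, -9); (-3/2, 7) → (-3/2, -7)
T4 rotate counter-clockwise with cos θ = -3/5, sin θ = -4/5: (-11/2, -11) → (-11/2, 11); (-1/2, -9) → (-69/10, 29/5); (5, -4) → (-31/5, -8/5); (-7/2, -9) → (-51/10, 41/5); (-3/2, -7) → (-47/10, 27/5)
T5 rotate counter-clockwise with cos θ = 8/17, sin θ = -15/17: (-11/2, 11) → (121/17, 341/34); (-69/10, 29/5) → (159/85, 1499/170); (-31/5, -8/5) → (-368/85, 401/85); (-51/10, 41/5) → (411/85, 1421/170); (-47/10, 27/5) → (217/85, 1137/170)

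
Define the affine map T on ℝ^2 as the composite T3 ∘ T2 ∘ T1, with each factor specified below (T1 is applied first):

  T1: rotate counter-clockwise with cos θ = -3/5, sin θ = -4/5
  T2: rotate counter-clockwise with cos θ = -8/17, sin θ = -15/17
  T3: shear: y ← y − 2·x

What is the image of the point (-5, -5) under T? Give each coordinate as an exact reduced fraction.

T1 rotate counter-clockwise with cos θ = -3/5, sin θ = -4/5: (-5, -5) → (-1, 7)
T2 rotate counter-clockwise with cos θ = -8/17, sin θ = -15/17: (-1, 7) → (113/17, -41/17)
T3 shear: y ← y − 2·x: (113/17, -41/17) → (113/17, -267/17)

T(p) = (113/17, -267/17)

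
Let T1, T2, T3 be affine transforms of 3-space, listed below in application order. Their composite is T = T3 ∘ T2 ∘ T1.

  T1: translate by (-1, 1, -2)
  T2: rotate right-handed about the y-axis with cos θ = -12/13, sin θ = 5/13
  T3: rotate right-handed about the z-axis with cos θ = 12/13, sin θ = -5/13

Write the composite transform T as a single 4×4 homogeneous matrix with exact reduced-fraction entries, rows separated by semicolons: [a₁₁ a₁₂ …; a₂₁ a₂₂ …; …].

T = [-144/169 5/13 60/169 89/169; 60/169 12/13 -25/169 146/169; -5/13 0 -12/13 29/13; 0 0 0 1]

T1 = [1 0 0 -1; 0 1 0 1; 0 0 1 -2; 0 0 0 1]
T2·T1 = [-12/13 0 5/13 2/13; 0 1 0 1; -5/13 0 -12/13 29/13; 0 0 0 1]
T3·…·T1 = [-144/169 5/13 60/169 89/169; 60/169 12/13 -25/169 146/169; -5/13 0 -12/13 29/13; 0 0 0 1]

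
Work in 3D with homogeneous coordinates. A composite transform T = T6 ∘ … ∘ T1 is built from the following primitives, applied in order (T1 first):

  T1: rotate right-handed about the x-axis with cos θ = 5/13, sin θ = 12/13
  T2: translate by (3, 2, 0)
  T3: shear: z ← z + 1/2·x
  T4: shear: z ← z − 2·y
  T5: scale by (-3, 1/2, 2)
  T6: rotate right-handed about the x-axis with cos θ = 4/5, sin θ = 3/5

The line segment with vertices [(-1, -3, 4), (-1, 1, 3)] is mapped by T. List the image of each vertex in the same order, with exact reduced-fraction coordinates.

T1 rotate right-handed about the x-axis with cos θ = 5/13, sin θ = 12/13: (-1, -3, 4) → (-1, -63/13, -16/13); (-1, 1, 3) → (-1, -31/13, 27/13)
T2 translate by (3, 2, 0): (-1, -63/13, -16/13) → (2, -37/13, -16/13); (-1, -31/13, 27/13) → (2, -5/13, 27/13)
T3 shear: z ← z + 1/2·x: (2, -37/13, -16/13) → (2, -37/13, -3/13); (2, -5/13, 27/13) → (2, -5/13, 40/13)
T4 shear: z ← z − 2·y: (2, -37/13, -3/13) → (2, -37/13, 71/13); (2, -5/13, 40/13) → (2, -5/13, 50/13)
T5 scale by (-3, 1/2, 2): (2, -37/13, 71/13) → (-6, -37/26, 142/13); (2, -5/13, 50/13) → (-6, -5/26, 100/13)
T6 rotate right-handed about the x-axis with cos θ = 4/5, sin θ = 3/5: (-6, -37/26, 142/13) → (-6, -100/13, 205/26); (-6, -5/26, 100/13) → (-6, -62/13, 157/26)

image vertices: (-6, -100/13, 205/26), (-6, -62/13, 157/26)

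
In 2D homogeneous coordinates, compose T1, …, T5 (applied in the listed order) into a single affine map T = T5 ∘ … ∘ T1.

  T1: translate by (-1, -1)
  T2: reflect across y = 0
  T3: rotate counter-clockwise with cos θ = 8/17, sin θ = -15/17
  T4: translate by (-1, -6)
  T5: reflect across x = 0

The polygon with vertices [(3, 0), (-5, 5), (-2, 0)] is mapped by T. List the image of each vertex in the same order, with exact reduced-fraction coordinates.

image vertices: (-14/17, -124/17), (125/17, -44/17), (26/17, -49/17)

T1 translate by (-1, -1): (3, 0) → (2, -1); (-5, 5) → (-6, 4); (-2, 0) → (-3, -1)
T2 reflect across y = 0: (2, -1) → (2, 1); (-6, 4) → (-6, -4); (-3, -1) → (-3, 1)
T3 rotate counter-clockwise with cos θ = 8/17, sin θ = -15/17: (2, 1) → (31/17, -22/17); (-6, -4) → (-108/17, 58/17); (-3, 1) → (-9/17, 53/17)
T4 translate by (-1, -6): (31/17, -22/17) → (14/17, -124/17); (-108/17, 58/17) → (-125/17, -44/17); (-9/17, 53/17) → (-26/17, -49/17)
T5 reflect across x = 0: (14/17, -124/17) → (-14/17, -124/17); (-125/17, -44/17) → (125/17, -44/17); (-26/17, -49/17) → (26/17, -49/17)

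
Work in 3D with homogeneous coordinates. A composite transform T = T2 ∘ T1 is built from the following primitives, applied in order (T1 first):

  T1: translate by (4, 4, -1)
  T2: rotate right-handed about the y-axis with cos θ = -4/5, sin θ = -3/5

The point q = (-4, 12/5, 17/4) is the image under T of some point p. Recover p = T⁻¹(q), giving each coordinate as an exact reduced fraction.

p = (7/4, -8/5, 0)

T1 = [1 0 0 4; 0 1 0 4; 0 0 1 -1; 0 0 0 1]
T2·T1 = [-4/5 0 -3/5 -13/5; 0 1 0 4; 3/5 0 -4/5 16/5; 0 0 0 1]
det M = 1; M⁻¹ = [-4/5 0 3/5 -4; 0 1 0 -4; -3/5 0 -4/5 1; 0 0 0 1]
M⁻¹ · (-4, 12/5, 17/4)ᵀ = (7/4, -8/5, 0)ᵀ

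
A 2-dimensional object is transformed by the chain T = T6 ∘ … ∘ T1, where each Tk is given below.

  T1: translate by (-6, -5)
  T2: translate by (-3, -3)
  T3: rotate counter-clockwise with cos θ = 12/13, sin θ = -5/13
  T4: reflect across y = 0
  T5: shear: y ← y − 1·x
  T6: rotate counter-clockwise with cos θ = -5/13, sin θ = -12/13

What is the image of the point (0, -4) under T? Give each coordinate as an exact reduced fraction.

T(p) = (4044/169, 681/169)

T1 translate by (-6, -5): (0, -4) → (-6, -9)
T2 translate by (-3, -3): (-6, -9) → (-9, -12)
T3 rotate counter-clockwise with cos θ = 12/13, sin θ = -5/13: (-9, -12) → (-168/13, -99/13)
T4 reflect across y = 0: (-168/13, -99/13) → (-168/13, 99/13)
T5 shear: y ← y − 1·x: (-168/13, 99/13) → (-168/13, 267/13)
T6 rotate counter-clockwise with cos θ = -5/13, sin θ = -12/13: (-168/13, 267/13) → (4044/169, 681/169)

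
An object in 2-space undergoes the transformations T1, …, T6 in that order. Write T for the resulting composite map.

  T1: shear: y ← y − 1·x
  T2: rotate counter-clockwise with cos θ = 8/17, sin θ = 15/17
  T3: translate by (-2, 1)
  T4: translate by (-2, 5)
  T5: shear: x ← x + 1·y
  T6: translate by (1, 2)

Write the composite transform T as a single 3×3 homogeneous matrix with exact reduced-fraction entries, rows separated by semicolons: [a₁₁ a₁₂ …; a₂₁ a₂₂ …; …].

T1 = [1 0 0; -1 1 0; 0 0 1]
T2·T1 = [23/17 -15/17 0; 7/17 8/17 0; 0 0 1]
T3·…·T1 = [23/17 -15/17 -2; 7/17 8/17 1; 0 0 1]
T4·…·T1 = [23/17 -15/17 -4; 7/17 8/17 6; 0 0 1]
T5·…·T1 = [30/17 -7/17 2; 7/17 8/17 6; 0 0 1]
T6·…·T1 = [30/17 -7/17 3; 7/17 8/17 8; 0 0 1]

T = [30/17 -7/17 3; 7/17 8/17 8; 0 0 1]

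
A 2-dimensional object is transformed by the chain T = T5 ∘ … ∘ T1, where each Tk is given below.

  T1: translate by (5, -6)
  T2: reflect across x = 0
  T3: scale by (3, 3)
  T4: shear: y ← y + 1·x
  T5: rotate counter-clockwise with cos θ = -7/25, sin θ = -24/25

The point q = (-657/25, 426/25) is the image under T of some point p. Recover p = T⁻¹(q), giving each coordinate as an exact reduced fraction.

p = (-2, -1)

T1 = [1 0 5; 0 1 -6; 0 0 1]
T2·T1 = [-1 0 -5; 0 1 -6; 0 0 1]
T3·…·T1 = [-3 0 -15; 0 3 -18; 0 0 1]
T4·…·T1 = [-3 0 -15; -3 3 -33; 0 0 1]
T5·…·T1 = [-51/25 72/25 -687/25; 93/25 -21/25 591/25; 0 0 1]
det M = -9; M⁻¹ = [7/75 8/25 -5; 31/75 17/75 6; 0 0 1]
M⁻¹ · (-657/25, 426/25)ᵀ = (-2, -1)ᵀ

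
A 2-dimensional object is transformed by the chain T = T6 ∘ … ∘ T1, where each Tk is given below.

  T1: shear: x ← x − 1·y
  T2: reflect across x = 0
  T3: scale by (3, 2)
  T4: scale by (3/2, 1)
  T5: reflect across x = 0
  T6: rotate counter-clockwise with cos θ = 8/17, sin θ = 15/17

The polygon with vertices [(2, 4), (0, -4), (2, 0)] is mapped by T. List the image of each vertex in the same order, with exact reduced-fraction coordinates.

image vertices: (-192/17, -71/17), (264/17, 206/17), (72/17, 135/17)

T1 shear: x ← x − 1·y: (2, 4) → (-2, 4); (0, -4) → (4, -4); (2, 0) → (2, 0)
T2 reflect across x = 0: (-2, 4) → (2, 4); (4, -4) → (-4, -4); (2, 0) → (-2, 0)
T3 scale by (3, 2): (2, 4) → (6, 8); (-4, -4) → (-12, -8); (-2, 0) → (-6, 0)
T4 scale by (3/2, 1): (6, 8) → (9, 8); (-12, -8) → (-18, -8); (-6, 0) → (-9, 0)
T5 reflect across x = 0: (9, 8) → (-9, 8); (-18, -8) → (18, -8); (-9, 0) → (9, 0)
T6 rotate counter-clockwise with cos θ = 8/17, sin θ = 15/17: (-9, 8) → (-192/17, -71/17); (18, -8) → (264/17, 206/17); (9, 0) → (72/17, 135/17)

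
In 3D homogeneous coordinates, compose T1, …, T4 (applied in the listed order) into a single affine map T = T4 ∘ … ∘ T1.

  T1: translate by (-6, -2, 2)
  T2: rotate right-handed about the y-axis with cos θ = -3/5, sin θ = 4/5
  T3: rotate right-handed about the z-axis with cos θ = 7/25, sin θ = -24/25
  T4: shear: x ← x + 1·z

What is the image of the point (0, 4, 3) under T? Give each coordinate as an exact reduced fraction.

T(p) = (731/125, -842/125, 9/5)

T1 translate by (-6, -2, 2): (0, 4, 3) → (-6, 2, 5)
T2 rotate right-handed about the y-axis with cos θ = -3/5, sin θ = 4/5: (-6, 2, 5) → (38/5, 2, 9/5)
T3 rotate right-handed about the z-axis with cos θ = 7/25, sin θ = -24/25: (38/5, 2, 9/5) → (506/125, -842/125, 9/5)
T4 shear: x ← x + 1·z: (506/125, -842/125, 9/5) → (731/125, -842/125, 9/5)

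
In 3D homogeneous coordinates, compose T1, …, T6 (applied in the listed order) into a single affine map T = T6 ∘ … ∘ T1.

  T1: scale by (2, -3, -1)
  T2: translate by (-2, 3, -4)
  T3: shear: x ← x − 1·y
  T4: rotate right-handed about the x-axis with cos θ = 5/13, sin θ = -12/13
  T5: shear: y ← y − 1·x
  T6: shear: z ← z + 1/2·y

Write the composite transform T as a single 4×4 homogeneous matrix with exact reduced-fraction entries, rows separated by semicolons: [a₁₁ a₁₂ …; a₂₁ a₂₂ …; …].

T = [2 3 0 -5; -2 -54/13 -12/13 32/13; -1 9/13 -11/13 -40/13; 0 0 0 1]

T1 = [2 0 0 0; 0 -3 0 0; 0 0 -1 0; 0 0 0 1]
T2·T1 = [2 0 0 -2; 0 -3 0 3; 0 0 -1 -4; 0 0 0 1]
T3·…·T1 = [2 3 0 -5; 0 -3 0 3; 0 0 -1 -4; 0 0 0 1]
T4·…·T1 = [2 3 0 -5; 0 -15/13 -12/13 -33/13; 0 36/13 -5/13 -56/13; 0 0 0 1]
T5·…·T1 = [2 3 0 -5; -2 -54/13 -12/13 32/13; 0 36/13 -5/13 -56/13; 0 0 0 1]
T6·…·T1 = [2 3 0 -5; -2 -54/13 -12/13 32/13; -1 9/13 -11/13 -40/13; 0 0 0 1]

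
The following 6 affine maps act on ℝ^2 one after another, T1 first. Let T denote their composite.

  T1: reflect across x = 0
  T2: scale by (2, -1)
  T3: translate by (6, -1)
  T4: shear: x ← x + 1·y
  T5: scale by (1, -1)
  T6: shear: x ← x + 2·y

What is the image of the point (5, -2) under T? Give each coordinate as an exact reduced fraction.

T1 reflect across x = 0: (5, -2) → (-5, -2)
T2 scale by (2, -1): (-5, -2) → (-10, 2)
T3 translate by (6, -1): (-10, 2) → (-4, 1)
T4 shear: x ← x + 1·y: (-4, 1) → (-3, 1)
T5 scale by (1, -1): (-3, 1) → (-3, -1)
T6 shear: x ← x + 2·y: (-3, -1) → (-5, -1)

T(p) = (-5, -1)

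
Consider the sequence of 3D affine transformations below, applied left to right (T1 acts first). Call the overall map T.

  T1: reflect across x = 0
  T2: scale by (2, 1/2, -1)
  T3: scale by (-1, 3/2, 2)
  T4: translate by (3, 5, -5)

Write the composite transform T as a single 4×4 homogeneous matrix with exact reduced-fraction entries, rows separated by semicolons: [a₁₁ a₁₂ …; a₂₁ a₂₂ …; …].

T1 = [-1 0 0 0; 0 1 0 0; 0 0 1 0; 0 0 0 1]
T2·T1 = [-2 0 0 0; 0 1/2 0 0; 0 0 -1 0; 0 0 0 1]
T3·…·T1 = [2 0 0 0; 0 3/4 0 0; 0 0 -2 0; 0 0 0 1]
T4·…·T1 = [2 0 0 3; 0 3/4 0 5; 0 0 -2 -5; 0 0 0 1]

T = [2 0 0 3; 0 3/4 0 5; 0 0 -2 -5; 0 0 0 1]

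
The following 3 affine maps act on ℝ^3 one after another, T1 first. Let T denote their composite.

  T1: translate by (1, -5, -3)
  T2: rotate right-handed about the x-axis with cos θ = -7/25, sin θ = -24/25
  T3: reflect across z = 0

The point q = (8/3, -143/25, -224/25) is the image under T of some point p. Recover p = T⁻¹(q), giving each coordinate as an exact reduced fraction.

p = (5/3, -2, -5)

T1 = [1 0 0 1; 0 1 0 -5; 0 0 1 -3; 0 0 0 1]
T2·T1 = [1 0 0 1; 0 -7/25 24/25 -37/25; 0 -24/25 -7/25 141/25; 0 0 0 1]
T3·…·T1 = [1 0 0 1; 0 -7/25 24/25 -37/25; 0 24/25 7/25 -141/25; 0 0 0 1]
det M = -1; M⁻¹ = [1 0 0 -1; 0 -7/25 24/25 5; 0 24/25 7/25 3; 0 0 0 1]
M⁻¹ · (8/3, -143/25, -224/25)ᵀ = (5/3, -2, -5)ᵀ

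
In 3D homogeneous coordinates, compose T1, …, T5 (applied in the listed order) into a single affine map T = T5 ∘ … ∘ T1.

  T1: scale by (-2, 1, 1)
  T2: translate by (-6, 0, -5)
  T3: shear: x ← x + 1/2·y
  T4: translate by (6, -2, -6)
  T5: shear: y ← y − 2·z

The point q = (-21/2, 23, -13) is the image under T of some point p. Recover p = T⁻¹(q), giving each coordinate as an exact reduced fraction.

T1 = [-2 0 0 0; 0 1 0 0; 0 0 1 0; 0 0 0 1]
T2·T1 = [-2 0 0 -6; 0 1 0 0; 0 0 1 -5; 0 0 0 1]
T3·…·T1 = [-2 1/2 0 -6; 0 1 0 0; 0 0 1 -5; 0 0 0 1]
T4·…·T1 = [-2 1/2 0 0; 0 1 0 -2; 0 0 1 -11; 0 0 0 1]
T5·…·T1 = [-2 1/2 0 0; 0 1 -2 20; 0 0 1 -11; 0 0 0 1]
det M = -2; M⁻¹ = [-1/2 1/4 1/2 1/2; 0 1 2 2; 0 0 1 11; 0 0 0 1]
M⁻¹ · (-21/2, 23, -13)ᵀ = (5, -1, -2)ᵀ

p = (5, -1, -2)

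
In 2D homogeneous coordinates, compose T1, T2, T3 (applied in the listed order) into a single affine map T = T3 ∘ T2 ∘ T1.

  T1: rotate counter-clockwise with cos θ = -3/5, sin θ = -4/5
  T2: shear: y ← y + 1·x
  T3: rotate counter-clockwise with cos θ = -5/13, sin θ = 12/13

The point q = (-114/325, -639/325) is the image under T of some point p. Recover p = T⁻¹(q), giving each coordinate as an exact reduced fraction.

T1 = [-3/5 4/5 0; -4/5 -3/5 0; 0 0 1]
T2·T1 = [-3/5 4/5 0; -7/5 1/5 0; 0 0 1]
T3·…·T1 = [99/65 -32/65 0; -1/65 43/65 0; 0 0 1]
det M = 1; M⁻¹ = [43/65 32/65 0; 1/65 99/65 0; 0 0 1]
M⁻¹ · (-114/325, -639/325)ᵀ = (-6/5, -3)ᵀ

p = (-6/5, -3)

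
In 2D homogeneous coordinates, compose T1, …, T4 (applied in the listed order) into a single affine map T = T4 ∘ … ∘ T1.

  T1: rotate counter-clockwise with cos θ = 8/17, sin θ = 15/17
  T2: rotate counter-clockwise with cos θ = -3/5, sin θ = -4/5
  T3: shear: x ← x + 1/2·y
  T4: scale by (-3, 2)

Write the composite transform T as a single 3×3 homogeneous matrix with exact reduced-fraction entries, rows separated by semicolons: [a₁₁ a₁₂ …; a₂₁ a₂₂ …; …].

T = [3/34 -57/17 0; -154/85 72/85 0; 0 0 1]

T1 = [8/17 -15/17 0; 15/17 8/17 0; 0 0 1]
T2·T1 = [36/85 77/85 0; -77/85 36/85 0; 0 0 1]
T3·…·T1 = [-1/34 19/17 0; -77/85 36/85 0; 0 0 1]
T4·…·T1 = [3/34 -57/17 0; -154/85 72/85 0; 0 0 1]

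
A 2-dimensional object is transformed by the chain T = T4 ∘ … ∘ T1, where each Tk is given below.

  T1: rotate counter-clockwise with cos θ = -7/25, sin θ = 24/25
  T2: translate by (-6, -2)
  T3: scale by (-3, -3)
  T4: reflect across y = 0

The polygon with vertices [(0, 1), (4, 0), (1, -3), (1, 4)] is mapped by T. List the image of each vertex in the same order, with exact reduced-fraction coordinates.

T1 rotate counter-clockwise with cos θ = -7/25, sin θ = 24/25: (0, 1) → (-24/25, -7/25); (4, 0) → (-28/25, 96/25); (1, -3) → (13/5, 9/5); (1, 4) → (-103/25, -4/25)
T2 translate by (-6, -2): (-24/25, -7/25) → (-174/25, -57/25); (-28/25, 96/25) → (-178/25, 46/25); (13/5, 9/5) → (-17/5, -1/5); (-103/25, -4/25) → (-253/25, -54/25)
T3 scale by (-3, -3): (-174/25, -57/25) → (522/25, 171/25); (-178/25, 46/25) → (534/25, -138/25); (-17/5, -1/5) → (51/5, 3/5); (-253/25, -54/25) → (759/25, 162/25)
T4 reflect across y = 0: (522/25, 171/25) → (522/25, -171/25); (534/25, -138/25) → (534/25, 138/25); (51/5, 3/5) → (51/5, -3/5); (759/25, 162/25) → (759/25, -162/25)

image vertices: (522/25, -171/25), (534/25, 138/25), (51/5, -3/5), (759/25, -162/25)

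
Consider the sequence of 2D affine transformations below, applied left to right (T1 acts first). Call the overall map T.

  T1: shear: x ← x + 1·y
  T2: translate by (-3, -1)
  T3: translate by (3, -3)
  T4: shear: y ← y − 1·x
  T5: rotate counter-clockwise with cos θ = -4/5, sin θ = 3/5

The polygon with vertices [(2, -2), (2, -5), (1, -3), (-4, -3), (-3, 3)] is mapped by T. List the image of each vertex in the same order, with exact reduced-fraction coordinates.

image vertices: (18/5, 24/5), (6, 3), (23/5, 14/5), (28/5, -21/5), (3/5, 4/5)

T1 shear: x ← x + 1·y: (2, -2) → (0, -2); (2, -5) → (-3, -5); (1, -3) → (-2, -3); (-4, -3) → (-7, -3); (-3, 3) → (0, 3)
T2 translate by (-3, -1): (0, -2) → (-3, -3); (-3, -5) → (-6, -6); (-2, -3) → (-5, -4); (-7, -3) → (-10, -4); (0, 3) → (-3, 2)
T3 translate by (3, -3): (-3, -3) → (0, -6); (-6, -6) → (-3, -9); (-5, -4) → (-2, -7); (-10, -4) → (-7, -7); (-3, 2) → (0, -1)
T4 shear: y ← y − 1·x: (0, -6) → (0, -6); (-3, -9) → (-3, -6); (-2, -7) → (-2, -5); (-7, -7) → (-7, 0); (0, -1) → (0, -1)
T5 rotate counter-clockwise with cos θ = -4/5, sin θ = 3/5: (0, -6) → (18/5, 24/5); (-3, -6) → (6, 3); (-2, -5) → (23/5, 14/5); (-7, 0) → (28/5, -21/5); (0, -1) → (3/5, 4/5)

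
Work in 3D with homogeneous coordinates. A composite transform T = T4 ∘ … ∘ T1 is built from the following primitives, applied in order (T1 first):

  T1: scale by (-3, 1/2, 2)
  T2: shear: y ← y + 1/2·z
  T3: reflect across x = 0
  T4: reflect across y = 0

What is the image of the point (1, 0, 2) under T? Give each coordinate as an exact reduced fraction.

T1 scale by (-3, 1/2, 2): (1, 0, 2) → (-3, 0, 4)
T2 shear: y ← y + 1/2·z: (-3, 0, 4) → (-3, 2, 4)
T3 reflect across x = 0: (-3, 2, 4) → (3, 2, 4)
T4 reflect across y = 0: (3, 2, 4) → (3, -2, 4)

T(p) = (3, -2, 4)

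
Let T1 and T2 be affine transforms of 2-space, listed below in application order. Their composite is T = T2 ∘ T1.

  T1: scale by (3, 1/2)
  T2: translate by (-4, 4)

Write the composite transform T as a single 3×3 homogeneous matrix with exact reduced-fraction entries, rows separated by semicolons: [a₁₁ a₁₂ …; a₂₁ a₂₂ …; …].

T1 = [3 0 0; 0 1/2 0; 0 0 1]
T2·T1 = [3 0 -4; 0 1/2 4; 0 0 1]

T = [3 0 -4; 0 1/2 4; 0 0 1]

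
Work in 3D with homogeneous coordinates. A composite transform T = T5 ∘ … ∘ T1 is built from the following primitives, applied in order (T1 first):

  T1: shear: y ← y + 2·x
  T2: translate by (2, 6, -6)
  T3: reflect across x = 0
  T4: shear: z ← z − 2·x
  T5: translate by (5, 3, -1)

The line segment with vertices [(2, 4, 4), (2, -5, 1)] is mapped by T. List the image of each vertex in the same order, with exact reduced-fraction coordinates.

T1 shear: y ← y + 2·x: (2, 4, 4) → (2, 8, 4); (2, -5, 1) → (2, -1, 1)
T2 translate by (2, 6, -6): (2, 8, 4) → (4, 14, -2); (2, -1, 1) → (4, 5, -5)
T3 reflect across x = 0: (4, 14, -2) → (-4, 14, -2); (4, 5, -5) → (-4, 5, -5)
T4 shear: z ← z − 2·x: (-4, 14, -2) → (-4, 14, 6); (-4, 5, -5) → (-4, 5, 3)
T5 translate by (5, 3, -1): (-4, 14, 6) → (1, 17, 5); (-4, 5, 3) → (1, 8, 2)

image vertices: (1, 17, 5), (1, 8, 2)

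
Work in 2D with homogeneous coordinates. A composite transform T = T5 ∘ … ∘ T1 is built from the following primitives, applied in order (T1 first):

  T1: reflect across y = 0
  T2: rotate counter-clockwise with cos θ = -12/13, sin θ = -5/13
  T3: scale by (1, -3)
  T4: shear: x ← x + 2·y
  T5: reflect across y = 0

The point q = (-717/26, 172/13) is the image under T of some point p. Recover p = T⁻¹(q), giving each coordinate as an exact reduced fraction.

T1 = [1 0 0; 0 -1 0; 0 0 1]
T2·T1 = [-12/13 -5/13 0; -5/13 12/13 0; 0 0 1]
T3·…·T1 = [-12/13 -5/13 0; 15/13 -36/13 0; 0 0 1]
T4·…·T1 = [18/13 -77/13 0; 15/13 -36/13 0; 0 0 1]
T5·…·T1 = [18/13 -77/13 0; -15/13 36/13 0; 0 0 1]
det M = -3; M⁻¹ = [-12/13 -77/39 0; -5/13 -6/13 0; 0 0 1]
M⁻¹ · (-717/26, 172/13)ᵀ = (-2/3, 9/2)ᵀ

p = (-2/3, 9/2)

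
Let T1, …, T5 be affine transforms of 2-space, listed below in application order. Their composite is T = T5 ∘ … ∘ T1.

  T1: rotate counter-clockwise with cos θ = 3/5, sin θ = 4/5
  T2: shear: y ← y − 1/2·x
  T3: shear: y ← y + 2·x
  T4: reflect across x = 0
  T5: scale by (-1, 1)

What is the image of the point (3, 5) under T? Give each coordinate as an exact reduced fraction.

T(p) = (-11/5, 21/10)

T1 rotate counter-clockwise with cos θ = 3/5, sin θ = 4/5: (3, 5) → (-11/5, 27/5)
T2 shear: y ← y − 1/2·x: (-11/5, 27/5) → (-11/5, 13/2)
T3 shear: y ← y + 2·x: (-11/5, 13/2) → (-11/5, 21/10)
T4 reflect across x = 0: (-11/5, 21/10) → (11/5, 21/10)
T5 scale by (-1, 1): (11/5, 21/10) → (-11/5, 21/10)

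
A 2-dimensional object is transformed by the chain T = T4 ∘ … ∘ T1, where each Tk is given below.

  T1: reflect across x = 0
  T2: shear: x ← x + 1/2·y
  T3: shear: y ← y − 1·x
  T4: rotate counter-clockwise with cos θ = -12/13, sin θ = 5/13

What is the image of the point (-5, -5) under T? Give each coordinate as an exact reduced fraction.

T(p) = (15/26, 205/26)

T1 reflect across x = 0: (-5, -5) → (5, -5)
T2 shear: x ← x + 1/2·y: (5, -5) → (5/2, -5)
T3 shear: y ← y − 1·x: (5/2, -5) → (5/2, -15/2)
T4 rotate counter-clockwise with cos θ = -12/13, sin θ = 5/13: (5/2, -15/2) → (15/26, 205/26)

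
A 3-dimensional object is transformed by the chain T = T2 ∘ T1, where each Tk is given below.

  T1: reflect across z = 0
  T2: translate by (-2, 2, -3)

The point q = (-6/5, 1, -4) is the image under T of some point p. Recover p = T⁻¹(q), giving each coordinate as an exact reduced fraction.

T1 = [1 0 0 0; 0 1 0 0; 0 0 -1 0; 0 0 0 1]
T2·T1 = [1 0 0 -2; 0 1 0 2; 0 0 -1 -3; 0 0 0 1]
det M = -1; M⁻¹ = [1 0 0 2; 0 1 0 -2; 0 0 -1 -3; 0 0 0 1]
M⁻¹ · (-6/5, 1, -4)ᵀ = (4/5, -1, 1)ᵀ

p = (4/5, -1, 1)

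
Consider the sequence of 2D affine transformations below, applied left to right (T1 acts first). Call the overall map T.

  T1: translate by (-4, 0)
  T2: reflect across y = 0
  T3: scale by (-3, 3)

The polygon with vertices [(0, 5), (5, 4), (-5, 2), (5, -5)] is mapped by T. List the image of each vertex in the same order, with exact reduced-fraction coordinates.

T1 translate by (-4, 0): (0, 5) → (-4, 5); (5, 4) → (1, 4); (-5, 2) → (-9, 2); (5, -5) → (1, -5)
T2 reflect across y = 0: (-4, 5) → (-4, -5); (1, 4) → (1, -4); (-9, 2) → (-9, -2); (1, -5) → (1, 5)
T3 scale by (-3, 3): (-4, -5) → (12, -15); (1, -4) → (-3, -12); (-9, -2) → (27, -6); (1, 5) → (-3, 15)

image vertices: (12, -15), (-3, -12), (27, -6), (-3, 15)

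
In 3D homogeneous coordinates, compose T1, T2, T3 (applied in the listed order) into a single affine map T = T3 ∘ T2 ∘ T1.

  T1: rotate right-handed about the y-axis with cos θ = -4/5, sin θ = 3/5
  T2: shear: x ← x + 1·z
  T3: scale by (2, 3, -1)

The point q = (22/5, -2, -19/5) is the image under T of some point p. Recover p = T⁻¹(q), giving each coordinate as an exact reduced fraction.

T1 = [-4/5 0 3/5 0; 0 1 0 0; -3/5 0 -4/5 0; 0 0 0 1]
T2·T1 = [-7/5 0 -1/5 0; 0 1 0 0; -3/5 0 -4/5 0; 0 0 0 1]
T3·…·T1 = [-14/5 0 -2/5 0; 0 3 0 0; 3/5 0 4/5 0; 0 0 0 1]
det M = -6; M⁻¹ = [-2/5 0 -1/5 0; 0 1/3 0 0; 3/10 0 7/5 0; 0 0 0 1]
M⁻¹ · (22/5, -2, -19/5)ᵀ = (-1, -2/3, -4)ᵀ

p = (-1, -2/3, -4)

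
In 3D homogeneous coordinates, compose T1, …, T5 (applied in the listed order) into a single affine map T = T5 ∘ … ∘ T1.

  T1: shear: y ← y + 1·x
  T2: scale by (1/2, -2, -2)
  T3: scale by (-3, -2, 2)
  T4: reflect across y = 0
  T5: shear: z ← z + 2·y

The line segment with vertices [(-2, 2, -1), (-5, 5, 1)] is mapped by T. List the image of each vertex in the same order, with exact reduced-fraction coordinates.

image vertices: (3, 0, 4), (15/2, 0, -4)

T1 shear: y ← y + 1·x: (-2, 2, -1) → (-2, 0, -1); (-5, 5, 1) → (-5, 0, 1)
T2 scale by (1/2, -2, -2): (-2, 0, -1) → (-1, 0, 2); (-5, 0, 1) → (-5/2, 0, -2)
T3 scale by (-3, -2, 2): (-1, 0, 2) → (3, 0, 4); (-5/2, 0, -2) → (15/2, 0, -4)
T4 reflect across y = 0: (3, 0, 4) → (3, 0, 4); (15/2, 0, -4) → (15/2, 0, -4)
T5 shear: z ← z + 2·y: (3, 0, 4) → (3, 0, 4); (15/2, 0, -4) → (15/2, 0, -4)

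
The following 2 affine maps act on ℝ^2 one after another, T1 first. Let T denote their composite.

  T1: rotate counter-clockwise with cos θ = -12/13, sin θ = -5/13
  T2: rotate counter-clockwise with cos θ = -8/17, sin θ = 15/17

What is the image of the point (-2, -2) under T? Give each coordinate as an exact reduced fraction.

T(p) = (-622/221, -62/221)

T1 rotate counter-clockwise with cos θ = -12/13, sin θ = -5/13: (-2, -2) → (14/13, 34/13)
T2 rotate counter-clockwise with cos θ = -8/17, sin θ = 15/17: (14/13, 34/13) → (-622/221, -62/221)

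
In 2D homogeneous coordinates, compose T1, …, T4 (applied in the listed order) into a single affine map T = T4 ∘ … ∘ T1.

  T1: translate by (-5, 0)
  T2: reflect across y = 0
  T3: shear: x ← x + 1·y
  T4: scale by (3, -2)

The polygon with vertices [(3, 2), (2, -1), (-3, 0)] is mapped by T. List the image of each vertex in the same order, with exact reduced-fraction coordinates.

T1 translate by (-5, 0): (3, 2) → (-2, 2); (2, -1) → (-3, -1); (-3, 0) → (-8, 0)
T2 reflect across y = 0: (-2, 2) → (-2, -2); (-3, -1) → (-3, 1); (-8, 0) → (-8, 0)
T3 shear: x ← x + 1·y: (-2, -2) → (-4, -2); (-3, 1) → (-2, 1); (-8, 0) → (-8, 0)
T4 scale by (3, -2): (-4, -2) → (-12, 4); (-2, 1) → (-6, -2); (-8, 0) → (-24, 0)

image vertices: (-12, 4), (-6, -2), (-24, 0)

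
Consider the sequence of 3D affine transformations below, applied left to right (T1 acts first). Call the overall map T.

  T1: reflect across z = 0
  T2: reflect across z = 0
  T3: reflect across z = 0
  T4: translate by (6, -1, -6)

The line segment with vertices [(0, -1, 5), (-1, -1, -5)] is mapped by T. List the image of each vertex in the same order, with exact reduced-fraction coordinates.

T1 reflect across z = 0: (0, -1, 5) → (0, -1, -5); (-1, -1, -5) → (-1, -1, 5)
T2 reflect across z = 0: (0, -1, -5) → (0, -1, 5); (-1, -1, 5) → (-1, -1, -5)
T3 reflect across z = 0: (0, -1, 5) → (0, -1, -5); (-1, -1, -5) → (-1, -1, 5)
T4 translate by (6, -1, -6): (0, -1, -5) → (6, -2, -11); (-1, -1, 5) → (5, -2, -1)

image vertices: (6, -2, -11), (5, -2, -1)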